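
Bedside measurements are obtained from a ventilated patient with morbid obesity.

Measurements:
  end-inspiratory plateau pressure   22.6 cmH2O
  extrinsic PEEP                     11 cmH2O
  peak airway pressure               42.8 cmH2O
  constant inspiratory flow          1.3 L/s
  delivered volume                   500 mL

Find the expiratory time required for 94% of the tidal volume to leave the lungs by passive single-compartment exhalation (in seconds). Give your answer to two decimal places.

R = (PIP − Pplat)/V̇ = (42.8 − 22.6) / 1.3 = 20.2/1.3 = 15.538 cmH2O·s/L.
C = Vt/(Pplat − PEEP) = 500.0 / (22.6 − 11) = 500.0/11.6 = 43.103 mL/cmH2O.
τ = R × C = 15.538 × 0.0431 L/cmH2O = 0.6697 s.
t = −τ·ln(1 − 0.94) = −0.6697·ln(0.06) = 1.884 s.

1.88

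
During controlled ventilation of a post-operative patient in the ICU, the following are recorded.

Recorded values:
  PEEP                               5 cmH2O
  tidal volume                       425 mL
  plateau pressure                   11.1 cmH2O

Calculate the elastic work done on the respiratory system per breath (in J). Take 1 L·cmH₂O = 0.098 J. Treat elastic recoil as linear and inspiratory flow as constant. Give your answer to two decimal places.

0.13

Elastic work ≈ ½ × (Pplat − PEEP) × Vt = 0.5 × (11.1 − 5) × 0.425 L = 0.5 × 6.1 × 0.425 = 1.296 L·cmH2O.
× 0.098 J/(L·cmH2O) → 0.127 J.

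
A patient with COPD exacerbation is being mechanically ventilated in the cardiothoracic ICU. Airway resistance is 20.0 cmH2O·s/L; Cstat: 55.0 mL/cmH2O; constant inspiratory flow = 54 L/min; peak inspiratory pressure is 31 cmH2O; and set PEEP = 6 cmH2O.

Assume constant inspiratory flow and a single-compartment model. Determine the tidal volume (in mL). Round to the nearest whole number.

385

Flow: 54 L/min ÷ 60 = 0.9 L/s.
Equation of motion (constant flow): PIP = Vt/C + R·V̇ + PEEP.
Vt/C = PIP − R·V̇ − PEEP = 31 − 18.0 − 6 = 7.0 cmH2O.
Vt = C × 7.0 = 55.0 × 7.0 = 385.0 mL.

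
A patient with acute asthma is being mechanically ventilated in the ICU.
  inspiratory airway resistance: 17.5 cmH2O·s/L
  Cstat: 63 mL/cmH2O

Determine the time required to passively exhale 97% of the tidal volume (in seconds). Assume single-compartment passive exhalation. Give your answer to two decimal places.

τ = R × C = 17.5 × 63 mL/cmH2O = 17.5 × 0.063 L/cmH2O = 1.103 s.
Exhaled fraction f = 1 − e^(−t/τ) → t = −τ·ln(1 − f) = −1.103·ln(0.03) = 3.868 s.

3.87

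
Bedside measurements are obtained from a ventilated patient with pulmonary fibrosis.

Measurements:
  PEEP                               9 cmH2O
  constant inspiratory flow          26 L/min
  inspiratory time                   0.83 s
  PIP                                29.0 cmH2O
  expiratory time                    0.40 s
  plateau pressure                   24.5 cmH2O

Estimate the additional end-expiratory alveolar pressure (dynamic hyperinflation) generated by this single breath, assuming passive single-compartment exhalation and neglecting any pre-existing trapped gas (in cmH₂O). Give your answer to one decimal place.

2.9

Flow: 26 L/min ÷ 60 = 0.4333 L/s.
Vt = flow × Ti = 0.4333 L/s × 0.83 s × 1000 mL/L = 359.64 mL.
R = (PIP − Pplat)/V̇ = (29.0 − 24.5) / 0.4333 = 4.5/0.4333 = 10.385 cmH2O·s/L.
C = Vt/(Pplat − PEEP) = 359.64 / (24.5 − 9) = 359.64/15.5 = 23.203 mL/cmH2O.
τ = R × C = 10.385 × 0.0232 L/cmH2O = 0.2409 s.
Fraction remaining = e^(−Te/τ) = e^(−0.40/0.2409) = 0.1901; trapped volume = 359.64 × 0.1901 = 68.368 mL.
Additional alveolar pressure from trapping ≈ V_trapped / C = 68.368 / 23.203 = 2.947 cmH2O.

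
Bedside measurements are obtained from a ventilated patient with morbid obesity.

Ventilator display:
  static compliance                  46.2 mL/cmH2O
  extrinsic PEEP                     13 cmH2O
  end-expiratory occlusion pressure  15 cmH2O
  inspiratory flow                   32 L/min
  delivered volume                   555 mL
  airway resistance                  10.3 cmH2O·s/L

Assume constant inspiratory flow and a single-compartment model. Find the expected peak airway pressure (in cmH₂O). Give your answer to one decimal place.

32.5

Flow: 32 L/min ÷ 60 = 0.5333 L/s.
Total PEEP = 15 cmH2O (set 13 + intrinsic 2); this is the baseline alveolar pressure.
Equation of motion (constant flow): PIP = Vt/C + R·V̇ + PEEP.
PIP = 555/46.2 + 10.3×0.5333 + 15 = 12.013 + 5.493 + 15 = 32.506 cmH2O.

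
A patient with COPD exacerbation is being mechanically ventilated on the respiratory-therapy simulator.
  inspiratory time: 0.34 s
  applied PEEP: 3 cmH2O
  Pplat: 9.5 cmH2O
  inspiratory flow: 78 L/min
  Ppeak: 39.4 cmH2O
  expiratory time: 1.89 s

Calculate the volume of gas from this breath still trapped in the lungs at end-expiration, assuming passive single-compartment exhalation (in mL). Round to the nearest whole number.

Flow: 78 L/min ÷ 60 = 1.3 L/s.
Vt = flow × Ti = 1.3 L/s × 0.34 s × 1000 mL/L = 442.0 mL.
R = (PIP − Pplat)/V̇ = (39.4 − 9.5) / 1.3 = 29.9/1.3 = 23.0 cmH2O·s/L.
C = Vt/(Pplat − PEEP) = 442.0 / (9.5 − 3) = 442.0/6.5 = 68.0 mL/cmH2O.
τ = R × C = 23.0 × 0.068 L/cmH2O = 1.564 s.
Fraction remaining = e^(−Te/τ) = e^(−1.89/1.564) = 0.2987.
Trapped volume = 442.0 × 0.2987 = 132.03 mL.

132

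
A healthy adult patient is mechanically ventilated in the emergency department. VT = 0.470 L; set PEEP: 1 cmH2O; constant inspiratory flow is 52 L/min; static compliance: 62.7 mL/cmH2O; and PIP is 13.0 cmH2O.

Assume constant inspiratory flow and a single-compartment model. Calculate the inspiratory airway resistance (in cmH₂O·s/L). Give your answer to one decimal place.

Flow: 52 L/min ÷ 60 = 0.8667 L/s.
Equation of motion (constant flow): PIP = Vt/C + R·V̇ + PEEP.
R·V̇ = PIP − Vt/C − PEEP = 13.0 − 470/62.7 − 1 = 13.0 − 7.496 − 1 = 4.504 cmH2O.
R = 4.504 / 0.8667 = 5.197 cmH2O·s/L.

5.2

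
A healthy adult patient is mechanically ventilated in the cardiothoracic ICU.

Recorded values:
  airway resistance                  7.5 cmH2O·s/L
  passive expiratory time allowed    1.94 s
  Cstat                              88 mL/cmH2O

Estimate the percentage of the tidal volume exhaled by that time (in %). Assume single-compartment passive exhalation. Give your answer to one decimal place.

94.7

τ = R × C = 7.5 × 88 mL/cmH2O = 7.5 × 0.088 L/cmH2O = 0.66 s.
Passive exhalation: V(t)/V₀ = e^(−t/τ) = e^(−1.94/0.66) = 0.0529.
Fraction exhaled = 1 − 0.0529 = 0.9471 → 94.71%.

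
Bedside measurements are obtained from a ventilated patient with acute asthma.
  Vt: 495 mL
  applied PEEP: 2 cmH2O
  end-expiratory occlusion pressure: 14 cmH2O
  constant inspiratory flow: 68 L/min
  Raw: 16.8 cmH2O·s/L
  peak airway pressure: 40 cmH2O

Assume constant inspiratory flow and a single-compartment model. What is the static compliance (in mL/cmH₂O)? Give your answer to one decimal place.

71.1

Flow: 68 L/min ÷ 60 = 1.1333 L/s.
Total PEEP = 14 cmH2O (set 2 + intrinsic 12); this is the baseline alveolar pressure.
Equation of motion (constant flow): PIP = Vt/C + R·V̇ + PEEP.
Vt/C = PIP − R·V̇ − PEEP = 40 − 16.8×1.1333 − 14 = 40 − 19.039 − 14 = 6.961 cmH2O.
C = Vt / 6.961 = 495 / 6.961 = 71.11 mL/cmH2O.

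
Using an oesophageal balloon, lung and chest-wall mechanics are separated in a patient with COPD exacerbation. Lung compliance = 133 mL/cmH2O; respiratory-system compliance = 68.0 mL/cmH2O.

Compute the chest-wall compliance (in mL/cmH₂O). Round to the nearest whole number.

139

1/Ccw = 1/Crs − 1/CL.
1/Ccw = 1/68.0 − 1/133 = 0.007187.
Ccw = 139.14 mL/cmH2O.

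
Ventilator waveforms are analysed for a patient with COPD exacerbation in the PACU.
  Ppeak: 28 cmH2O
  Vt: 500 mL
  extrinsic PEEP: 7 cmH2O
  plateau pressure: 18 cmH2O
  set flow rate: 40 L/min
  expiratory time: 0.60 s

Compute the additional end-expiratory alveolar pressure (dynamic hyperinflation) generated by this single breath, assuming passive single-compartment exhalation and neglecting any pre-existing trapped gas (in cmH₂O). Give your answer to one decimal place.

4.6

Flow: 40 L/min ÷ 60 = 0.6667 L/s.
R = (PIP − Pplat)/V̇ = (28 − 18) / 0.6667 = 10.0/0.6667 = 14.999 cmH2O·s/L.
C = Vt/(Pplat − PEEP) = 500.0 / (18 − 7) = 500.0/11.0 = 45.455 mL/cmH2O.
τ = R × C = 14.999 × 0.04546 L/cmH2O = 0.6819 s.
Fraction remaining = e^(−Te/τ) = e^(−0.60/0.6819) = 0.4148; trapped volume = 500.0 × 0.4148 = 207.4 mL.
Additional alveolar pressure from trapping ≈ V_trapped / C = 207.4 / 45.455 = 4.563 cmH2O.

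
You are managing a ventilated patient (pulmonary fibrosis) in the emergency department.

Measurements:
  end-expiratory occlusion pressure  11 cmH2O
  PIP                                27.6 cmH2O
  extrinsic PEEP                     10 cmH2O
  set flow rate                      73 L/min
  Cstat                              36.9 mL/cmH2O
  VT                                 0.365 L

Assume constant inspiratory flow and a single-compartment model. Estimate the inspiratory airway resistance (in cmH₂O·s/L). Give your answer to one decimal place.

Flow: 73 L/min ÷ 60 = 1.2167 L/s.
Total PEEP = 11 cmH2O (set 10 + intrinsic 1); this is the baseline alveolar pressure.
Equation of motion (constant flow): PIP = Vt/C + R·V̇ + PEEP.
R·V̇ = PIP − Vt/C − PEEP = 27.6 − 365/36.9 − 11 = 27.6 − 9.892 − 11 = 6.708 cmH2O.
R = 6.708 / 1.2167 = 5.513 cmH2O·s/L.

5.5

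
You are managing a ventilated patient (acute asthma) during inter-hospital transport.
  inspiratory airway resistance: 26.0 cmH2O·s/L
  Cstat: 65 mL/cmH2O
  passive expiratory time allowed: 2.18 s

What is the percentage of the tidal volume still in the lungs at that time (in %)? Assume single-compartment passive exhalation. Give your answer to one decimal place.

τ = R × C = 26.0 × 65 mL/cmH2O = 26.0 × 0.065 L/cmH2O = 1.69 s.
Passive exhalation: V(t)/V₀ = e^(−t/τ) = e^(−2.18/1.69) = 0.2753.
Fraction remaining = 0.2753 → 27.53%.

27.5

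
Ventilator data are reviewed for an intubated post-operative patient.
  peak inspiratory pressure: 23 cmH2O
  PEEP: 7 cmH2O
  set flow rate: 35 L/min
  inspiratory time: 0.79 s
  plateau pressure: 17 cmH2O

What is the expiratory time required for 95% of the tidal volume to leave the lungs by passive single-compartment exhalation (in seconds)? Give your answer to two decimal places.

Flow: 35 L/min ÷ 60 = 0.5833 L/s.
Vt = flow × Ti = 0.5833 L/s × 0.79 s × 1000 mL/L = 460.81 mL.
R = (PIP − Pplat)/V̇ = (23 − 17) / 0.5833 = 6.0/0.5833 = 10.286 cmH2O·s/L.
C = Vt/(Pplat − PEEP) = 460.81 / (17 − 7) = 460.81/10.0 = 46.081 mL/cmH2O.
τ = R × C = 10.286 × 0.04608 L/cmH2O = 0.474 s.
t = −τ·ln(1 − 0.95) = −0.474·ln(0.05) = 1.42 s.

1.42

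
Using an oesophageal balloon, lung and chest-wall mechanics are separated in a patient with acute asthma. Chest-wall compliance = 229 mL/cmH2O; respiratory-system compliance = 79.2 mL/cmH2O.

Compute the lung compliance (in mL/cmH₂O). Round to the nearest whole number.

121

1/CL = 1/Crs − 1/Ccw.
1/CL = 1/79.2 − 1/229 = 0.008259.
CL = 121.08 mL/cmH2O.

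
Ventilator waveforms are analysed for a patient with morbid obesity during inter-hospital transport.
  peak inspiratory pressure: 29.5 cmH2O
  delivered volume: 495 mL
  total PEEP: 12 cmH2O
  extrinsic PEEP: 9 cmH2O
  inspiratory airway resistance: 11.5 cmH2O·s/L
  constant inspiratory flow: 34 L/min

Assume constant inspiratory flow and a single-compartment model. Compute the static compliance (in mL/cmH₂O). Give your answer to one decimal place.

45.1

Flow: 34 L/min ÷ 60 = 0.5667 L/s.
Total PEEP = 12 cmH2O (set 9 + intrinsic 3); this is the baseline alveolar pressure.
Equation of motion (constant flow): PIP = Vt/C + R·V̇ + PEEP.
Vt/C = PIP − R·V̇ − PEEP = 29.5 − 11.5×0.5667 − 12 = 29.5 − 6.517 − 12 = 10.983 cmH2O.
C = Vt / 10.983 = 495 / 10.983 = 45.07 mL/cmH2O.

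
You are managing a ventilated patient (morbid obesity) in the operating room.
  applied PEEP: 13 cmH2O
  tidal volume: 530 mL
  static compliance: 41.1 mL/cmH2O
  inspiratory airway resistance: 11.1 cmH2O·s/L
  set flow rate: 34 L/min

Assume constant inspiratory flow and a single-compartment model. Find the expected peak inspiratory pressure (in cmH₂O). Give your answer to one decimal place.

Flow: 34 L/min ÷ 60 = 0.5667 L/s.
Equation of motion (constant flow): PIP = Vt/C + R·V̇ + PEEP.
PIP = 530/41.1 + 11.1×0.5667 + 13 = 12.895 + 6.29 + 13 = 32.185 cmH2O.

32.2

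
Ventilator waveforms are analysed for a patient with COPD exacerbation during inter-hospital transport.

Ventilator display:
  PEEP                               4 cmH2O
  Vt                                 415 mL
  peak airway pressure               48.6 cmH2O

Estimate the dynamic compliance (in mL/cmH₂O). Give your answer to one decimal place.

9.3

Dynamic compliance = Vt / (PIP − PEEP) = 415 / (48.6 − 4) = 415 / 44.6 = 9.305 mL/cmH2O.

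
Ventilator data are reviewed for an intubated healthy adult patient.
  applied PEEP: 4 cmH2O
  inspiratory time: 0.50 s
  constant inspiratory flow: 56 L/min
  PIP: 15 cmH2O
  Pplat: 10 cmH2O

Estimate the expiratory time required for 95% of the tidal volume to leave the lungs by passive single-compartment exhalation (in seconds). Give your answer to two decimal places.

1.25

Flow: 56 L/min ÷ 60 = 0.9333 L/s.
Vt = flow × Ti = 0.9333 L/s × 0.50 s × 1000 mL/L = 466.65 mL.
R = (PIP − Pplat)/V̇ = (15 − 10) / 0.9333 = 5.0/0.9333 = 5.357 cmH2O·s/L.
C = Vt/(Pplat − PEEP) = 466.65 / (10 − 4) = 466.65/6.0 = 77.775 mL/cmH2O.
τ = R × C = 5.357 × 0.07778 L/cmH2O = 0.4167 s.
t = −τ·ln(1 − 0.95) = −0.4167·ln(0.05) = 1.248 s.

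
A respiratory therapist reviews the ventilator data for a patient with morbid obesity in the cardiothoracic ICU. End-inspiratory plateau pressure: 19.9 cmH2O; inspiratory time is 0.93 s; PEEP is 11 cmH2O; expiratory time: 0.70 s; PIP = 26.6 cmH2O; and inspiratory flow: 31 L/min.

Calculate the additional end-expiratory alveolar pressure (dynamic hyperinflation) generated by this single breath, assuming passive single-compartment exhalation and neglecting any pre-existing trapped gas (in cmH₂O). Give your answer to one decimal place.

3.3

Flow: 31 L/min ÷ 60 = 0.5167 L/s.
Vt = flow × Ti = 0.5167 L/s × 0.93 s × 1000 mL/L = 480.53 mL.
R = (PIP − Pplat)/V̇ = (26.6 − 19.9) / 0.5167 = 6.7/0.5167 = 12.967 cmH2O·s/L.
C = Vt/(Pplat − PEEP) = 480.53 / (19.9 − 11) = 480.53/8.9 = 53.992 mL/cmH2O.
τ = R × C = 12.967 × 0.05399 L/cmH2O = 0.7001 s.
Fraction remaining = e^(−Te/τ) = e^(−0.70/0.7001) = 0.3679; trapped volume = 480.53 × 0.3679 = 176.79 mL.
Additional alveolar pressure from trapping ≈ V_trapped / C = 176.79 / 53.992 = 3.274 cmH2O.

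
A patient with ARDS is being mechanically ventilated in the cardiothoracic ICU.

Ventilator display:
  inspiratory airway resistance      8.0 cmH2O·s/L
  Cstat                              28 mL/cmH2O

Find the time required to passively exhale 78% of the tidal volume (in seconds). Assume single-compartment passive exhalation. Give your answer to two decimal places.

0.34

τ = R × C = 8.0 × 28 mL/cmH2O = 8.0 × 0.028 L/cmH2O = 0.224 s.
Exhaled fraction f = 1 − e^(−t/τ) → t = −τ·ln(1 − f) = −0.224·ln(0.22) = 0.3392 s.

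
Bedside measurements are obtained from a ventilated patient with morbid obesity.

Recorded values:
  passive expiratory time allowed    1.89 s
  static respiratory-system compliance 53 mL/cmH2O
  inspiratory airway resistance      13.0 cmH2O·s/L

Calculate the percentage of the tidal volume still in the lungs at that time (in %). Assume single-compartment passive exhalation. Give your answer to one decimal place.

6.4

τ = R × C = 13.0 × 53 mL/cmH2O = 13.0 × 0.053 L/cmH2O = 0.689 s.
Passive exhalation: V(t)/V₀ = e^(−t/τ) = e^(−1.89/0.689) = 0.06437.
Fraction remaining = 0.06437 → 6.437%.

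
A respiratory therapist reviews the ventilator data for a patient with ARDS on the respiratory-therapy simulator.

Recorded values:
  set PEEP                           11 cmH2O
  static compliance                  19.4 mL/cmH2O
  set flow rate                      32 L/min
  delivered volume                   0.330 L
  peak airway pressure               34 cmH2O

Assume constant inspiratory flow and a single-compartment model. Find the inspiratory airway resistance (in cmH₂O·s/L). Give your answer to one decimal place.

Flow: 32 L/min ÷ 60 = 0.5333 L/s.
Equation of motion (constant flow): PIP = Vt/C + R·V̇ + PEEP.
R·V̇ = PIP − Vt/C − PEEP = 34 − 330/19.4 − 11 = 34 − 17.01 − 11 = 5.99 cmH2O.
R = 5.99 / 0.5333 = 11.232 cmH2O·s/L.

11.2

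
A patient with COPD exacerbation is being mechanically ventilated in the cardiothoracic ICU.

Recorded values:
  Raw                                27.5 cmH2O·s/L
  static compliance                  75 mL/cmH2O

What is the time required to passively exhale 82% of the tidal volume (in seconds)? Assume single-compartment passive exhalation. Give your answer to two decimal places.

τ = R × C = 27.5 × 75 mL/cmH2O = 27.5 × 0.075 L/cmH2O = 2.063 s.
Exhaled fraction f = 1 − e^(−t/τ) → t = −τ·ln(1 − f) = −2.063·ln(0.18) = 3.538 s.

3.54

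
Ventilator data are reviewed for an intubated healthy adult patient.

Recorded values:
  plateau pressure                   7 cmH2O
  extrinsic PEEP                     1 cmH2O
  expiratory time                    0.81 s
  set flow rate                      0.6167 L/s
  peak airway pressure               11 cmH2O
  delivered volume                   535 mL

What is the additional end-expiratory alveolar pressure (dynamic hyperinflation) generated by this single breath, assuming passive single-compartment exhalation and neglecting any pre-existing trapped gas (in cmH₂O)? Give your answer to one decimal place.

R = (PIP − Pplat)/V̇ = (11 − 7) / 0.6167 = 4.0/0.6167 = 6.486 cmH2O·s/L.
C = Vt/(Pplat − PEEP) = 535.0 / (7 − 1) = 535.0/6.0 = 89.167 mL/cmH2O.
τ = R × C = 6.486 × 0.08917 L/cmH2O = 0.5784 s.
Fraction remaining = e^(−Te/τ) = e^(−0.81/0.5784) = 0.2465; trapped volume = 535.0 × 0.2465 = 131.88 mL.
Additional alveolar pressure from trapping ≈ V_trapped / C = 131.88 / 89.167 = 1.479 cmH2O.

1.5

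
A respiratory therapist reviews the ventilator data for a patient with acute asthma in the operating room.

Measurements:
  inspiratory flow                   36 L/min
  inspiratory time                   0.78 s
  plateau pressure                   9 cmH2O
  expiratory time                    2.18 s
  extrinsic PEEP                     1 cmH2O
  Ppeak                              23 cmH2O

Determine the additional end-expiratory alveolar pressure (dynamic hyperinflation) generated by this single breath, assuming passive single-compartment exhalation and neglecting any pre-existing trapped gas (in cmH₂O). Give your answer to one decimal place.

Flow: 36 L/min ÷ 60 = 0.6 L/s.
Vt = flow × Ti = 0.6 L/s × 0.78 s × 1000 mL/L = 468.0 mL.
R = (PIP − Pplat)/V̇ = (23 − 9) / 0.6 = 14.0/0.6 = 23.333 cmH2O·s/L.
C = Vt/(Pplat − PEEP) = 468.0 / (9 − 1) = 468.0/8.0 = 58.5 mL/cmH2O.
τ = R × C = 23.333 × 0.0585 L/cmH2O = 1.365 s.
Fraction remaining = e^(−Te/τ) = e^(−2.18/1.365) = 0.2025; trapped volume = 468.0 × 0.2025 = 94.77 mL.
Additional alveolar pressure from trapping ≈ V_trapped / C = 94.77 / 58.5 = 1.62 cmH2O.

1.6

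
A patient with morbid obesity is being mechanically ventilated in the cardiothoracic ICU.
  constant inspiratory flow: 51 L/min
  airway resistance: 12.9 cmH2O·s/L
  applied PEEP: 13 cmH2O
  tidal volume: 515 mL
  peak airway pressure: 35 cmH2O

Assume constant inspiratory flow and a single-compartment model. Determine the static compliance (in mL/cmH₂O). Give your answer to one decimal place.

Flow: 51 L/min ÷ 60 = 0.85 L/s.
Equation of motion (constant flow): PIP = Vt/C + R·V̇ + PEEP.
Vt/C = PIP − R·V̇ − PEEP = 35 − 12.9×0.85 − 13 = 35 − 10.965 − 13 = 11.035 cmH2O.
C = Vt / 11.035 = 515 / 11.035 = 46.67 mL/cmH2O.

46.7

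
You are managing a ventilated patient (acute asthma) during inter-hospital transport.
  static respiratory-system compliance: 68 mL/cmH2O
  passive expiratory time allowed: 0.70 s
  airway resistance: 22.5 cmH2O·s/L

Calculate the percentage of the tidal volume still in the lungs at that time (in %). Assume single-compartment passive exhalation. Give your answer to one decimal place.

63.3

τ = R × C = 22.5 × 68 mL/cmH2O = 22.5 × 0.068 L/cmH2O = 1.53 s.
Passive exhalation: V(t)/V₀ = e^(−t/τ) = e^(−0.70/1.53) = 0.6329.
Fraction remaining = 0.6329 → 63.29%.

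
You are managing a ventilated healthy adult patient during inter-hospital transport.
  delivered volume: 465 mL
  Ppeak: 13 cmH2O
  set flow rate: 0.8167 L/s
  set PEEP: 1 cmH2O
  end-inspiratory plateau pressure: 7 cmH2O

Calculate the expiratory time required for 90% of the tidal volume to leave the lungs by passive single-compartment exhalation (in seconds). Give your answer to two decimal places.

1.31

R = (PIP − Pplat)/V̇ = (13 − 7) / 0.8167 = 6.0/0.8167 = 7.347 cmH2O·s/L.
C = Vt/(Pplat − PEEP) = 465.0 / (7 − 1) = 465.0/6.0 = 77.5 mL/cmH2O.
τ = R × C = 7.347 × 0.0775 L/cmH2O = 0.5694 s.
t = −τ·ln(1 − 0.90) = −0.5694·ln(0.1) = 1.311 s.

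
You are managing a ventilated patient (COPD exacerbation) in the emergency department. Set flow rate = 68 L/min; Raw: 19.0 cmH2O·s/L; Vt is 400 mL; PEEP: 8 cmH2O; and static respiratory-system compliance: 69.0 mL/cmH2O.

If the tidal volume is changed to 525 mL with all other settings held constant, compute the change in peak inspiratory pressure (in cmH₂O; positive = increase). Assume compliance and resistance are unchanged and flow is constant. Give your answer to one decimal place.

PIP = Vt/C + R·V̇ + PEEP (constant-flow equation of motion).
Only the elastic term changes: ΔPIP = ΔVt / C = (525 − 400) / 69.0 = 1.812 cmH2O.

1.8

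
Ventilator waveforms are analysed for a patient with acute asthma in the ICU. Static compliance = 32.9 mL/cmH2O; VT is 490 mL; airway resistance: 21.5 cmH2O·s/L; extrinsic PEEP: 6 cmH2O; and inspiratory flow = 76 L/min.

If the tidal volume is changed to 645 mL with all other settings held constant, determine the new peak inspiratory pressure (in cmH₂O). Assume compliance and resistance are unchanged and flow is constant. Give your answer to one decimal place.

Flow: 76 L/min ÷ 60 = 1.2667 L/s.
PIP = Vt/C + R·V̇ + PEEP (constant-flow equation of motion).
Only the elastic term changes: ΔPIP = ΔVt / C = (645 − 490) / 32.9 = 4.711 cmH2O.
Original PIP = 490/32.9 + 21.5×1.2667 + 6 = 48.128 cmH2O; new PIP = 48.128 + (4.711) = 52.839 cmH2O.

52.8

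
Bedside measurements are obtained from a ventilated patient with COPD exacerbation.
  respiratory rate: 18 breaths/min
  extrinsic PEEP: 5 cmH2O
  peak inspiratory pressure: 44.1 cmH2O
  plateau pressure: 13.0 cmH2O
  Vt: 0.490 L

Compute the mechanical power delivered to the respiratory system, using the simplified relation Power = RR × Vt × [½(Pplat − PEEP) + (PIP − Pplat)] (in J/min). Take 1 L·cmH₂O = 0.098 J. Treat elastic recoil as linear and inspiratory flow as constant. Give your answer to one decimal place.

Per-breath work = Vt × [½(Pplat−PEEP) + (PIP−Pplat)] = 0.490 × [0.5×8.0 + 31.1] = 0.490 × 35.1 = 17.199 L·cmH2O.
Power = 18 × 17.199 = 309.58 L·cmH2O/min.
× 0.098 J/(L·cmH2O) → 30.339 J/min.

30.3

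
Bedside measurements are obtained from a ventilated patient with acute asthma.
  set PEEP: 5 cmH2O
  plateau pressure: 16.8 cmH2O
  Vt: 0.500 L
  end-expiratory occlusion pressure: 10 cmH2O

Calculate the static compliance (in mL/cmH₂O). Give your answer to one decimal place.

73.5

End-expiratory occlusion gives total PEEP = 10 cmH2O (intrinsic PEEP = 10 − 5 = 5). Use total PEEP for the elastic gradient.
Cstat = Vt / (Pplat − PEEPtotal) = 500 / (16.8 − 10) = 500 / 6.8 = 73.529 mL/cmH2O.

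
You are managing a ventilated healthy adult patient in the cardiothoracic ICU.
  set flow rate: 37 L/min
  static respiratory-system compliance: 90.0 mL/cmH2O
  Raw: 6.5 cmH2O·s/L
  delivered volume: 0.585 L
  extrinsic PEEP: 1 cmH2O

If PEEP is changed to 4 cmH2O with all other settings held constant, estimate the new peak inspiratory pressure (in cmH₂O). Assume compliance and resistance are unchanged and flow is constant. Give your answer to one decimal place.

Flow: 37 L/min ÷ 60 = 0.6167 L/s.
PIP = Vt/C + R·V̇ + PEEP (constant-flow equation of motion).
Only the baseline term changes: ΔPIP = ΔPEEP = 4 − 1 = 3.0 cmH2O.
Original PIP = 585/90.0 + 6.5×0.6167 + 1 = 11.509 cmH2O; new PIP = 11.509 + (3.0) = 14.509 cmH2O.

14.5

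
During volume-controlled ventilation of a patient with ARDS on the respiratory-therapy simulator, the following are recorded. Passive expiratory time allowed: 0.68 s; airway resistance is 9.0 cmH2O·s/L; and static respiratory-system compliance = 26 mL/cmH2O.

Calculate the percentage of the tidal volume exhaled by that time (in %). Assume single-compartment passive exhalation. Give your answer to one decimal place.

τ = R × C = 9.0 × 26 mL/cmH2O = 9.0 × 0.026 L/cmH2O = 0.234 s.
Passive exhalation: V(t)/V₀ = e^(−t/τ) = e^(−0.68/0.234) = 0.0547.
Fraction exhaled = 1 − 0.0547 = 0.9453 → 94.53%.

94.5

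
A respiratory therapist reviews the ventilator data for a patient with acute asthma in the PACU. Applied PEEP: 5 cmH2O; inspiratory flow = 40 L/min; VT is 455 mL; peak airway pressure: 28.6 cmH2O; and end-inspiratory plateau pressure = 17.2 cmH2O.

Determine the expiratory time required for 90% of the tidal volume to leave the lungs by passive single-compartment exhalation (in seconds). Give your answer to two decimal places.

1.47

Flow: 40 L/min ÷ 60 = 0.6667 L/s.
R = (PIP − Pplat)/V̇ = (28.6 − 17.2) / 0.6667 = 11.4/0.6667 = 17.099 cmH2O·s/L.
C = Vt/(Pplat − PEEP) = 455.0 / (17.2 − 5) = 455.0/12.2 = 37.295 mL/cmH2O.
τ = R × C = 17.099 × 0.0373 L/cmH2O = 0.6378 s.
t = −τ·ln(1 − 0.90) = −0.6378·ln(0.1) = 1.469 s.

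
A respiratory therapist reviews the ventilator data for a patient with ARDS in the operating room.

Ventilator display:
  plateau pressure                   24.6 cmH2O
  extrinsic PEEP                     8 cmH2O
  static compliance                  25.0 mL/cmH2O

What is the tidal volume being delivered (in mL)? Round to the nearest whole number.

Vt = Cstat × (Pplat − PEEP) = 25.0 × (24.6 − 8) = 25.0 × 16.6 = 415.0 mL.

415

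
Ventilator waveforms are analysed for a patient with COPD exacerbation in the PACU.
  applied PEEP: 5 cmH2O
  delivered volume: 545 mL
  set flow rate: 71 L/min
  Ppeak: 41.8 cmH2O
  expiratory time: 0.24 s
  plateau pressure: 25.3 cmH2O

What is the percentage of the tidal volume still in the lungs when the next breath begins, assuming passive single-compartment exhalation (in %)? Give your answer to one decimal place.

52.7

Flow: 71 L/min ÷ 60 = 1.1833 L/s.
R = (PIP − Pplat)/V̇ = (41.8 − 25.3) / 1.1833 = 16.5/1.1833 = 13.944 cmH2O·s/L.
C = Vt/(Pplat − PEEP) = 545.0 / (25.3 − 5) = 545.0/20.3 = 26.847 mL/cmH2O.
τ = R × C = 13.944 × 0.02685 L/cmH2O = 0.3744 s.
Fraction remaining at end-expiration = e^(−Te/τ) = e^(−0.24/0.3744) = 0.5268 → 52.68%.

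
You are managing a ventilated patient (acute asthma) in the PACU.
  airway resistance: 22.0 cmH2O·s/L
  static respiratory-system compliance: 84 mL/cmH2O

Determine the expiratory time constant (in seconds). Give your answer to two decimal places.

τ = R × C = 22.0 × 84 mL/cmH2O = 22.0 × 0.084 L/cmH2O = 1.848 s.

1.85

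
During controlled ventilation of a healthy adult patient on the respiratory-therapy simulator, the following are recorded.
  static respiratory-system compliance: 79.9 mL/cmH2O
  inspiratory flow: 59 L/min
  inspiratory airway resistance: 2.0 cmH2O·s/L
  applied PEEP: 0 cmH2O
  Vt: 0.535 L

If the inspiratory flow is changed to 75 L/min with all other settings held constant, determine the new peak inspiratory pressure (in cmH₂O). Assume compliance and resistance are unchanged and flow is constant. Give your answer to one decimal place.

Flow: 59 L/min ÷ 60 = 0.9833 L/s.
New flow: 75 L/min ÷ 60 = 1.25 L/s.
PIP = Vt/C + R·V̇ + PEEP (constant-flow equation of motion).
Only the resistive term changes: ΔPIP = R × ΔV̇ = 2.0 × (1.25 − 0.9833) = 2.0 × 0.2667 = 0.5334 cmH2O.
Original PIP = 535/79.9 + 2.0×0.9833 + 0 = 8.662 cmH2O; new PIP = 8.662 + (0.5334) = 9.195 cmH2O.

9.2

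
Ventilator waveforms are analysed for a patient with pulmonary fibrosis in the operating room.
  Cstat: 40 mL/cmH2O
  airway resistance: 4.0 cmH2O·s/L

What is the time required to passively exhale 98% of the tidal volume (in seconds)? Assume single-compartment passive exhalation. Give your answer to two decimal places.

τ = R × C = 4.0 × 40 mL/cmH2O = 4.0 × 0.040 L/cmH2O = 0.16 s.
Exhaled fraction f = 1 − e^(−t/τ) → t = −τ·ln(1 − f) = −0.16·ln(0.02) = 0.6259 s.

0.63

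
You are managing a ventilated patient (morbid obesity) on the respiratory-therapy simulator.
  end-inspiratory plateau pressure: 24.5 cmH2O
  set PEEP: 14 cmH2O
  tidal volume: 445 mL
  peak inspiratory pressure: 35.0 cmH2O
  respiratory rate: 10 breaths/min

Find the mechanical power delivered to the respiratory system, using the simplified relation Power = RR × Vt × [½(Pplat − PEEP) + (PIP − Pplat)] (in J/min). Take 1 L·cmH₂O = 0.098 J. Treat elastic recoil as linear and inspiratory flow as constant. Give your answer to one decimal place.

6.9

Per-breath work = Vt × [½(Pplat−PEEP) + (PIP−Pplat)] = 0.445 × [0.5×10.5 + 10.5] = 0.445 × 15.75 = 7.009 L·cmH2O.
Power = 10 × 7.009 = 70.09 L·cmH2O/min.
× 0.098 J/(L·cmH2O) → 6.869 J/min.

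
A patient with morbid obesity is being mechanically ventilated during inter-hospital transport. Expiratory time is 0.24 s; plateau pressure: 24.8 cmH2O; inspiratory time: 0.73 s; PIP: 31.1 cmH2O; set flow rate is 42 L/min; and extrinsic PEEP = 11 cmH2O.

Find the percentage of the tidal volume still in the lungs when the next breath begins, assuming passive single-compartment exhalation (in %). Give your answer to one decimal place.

Flow: 42 L/min ÷ 60 = 0.7 L/s.
Vt = flow × Ti = 0.7 L/s × 0.73 s × 1000 mL/L = 511.0 mL.
R = (PIP − Pplat)/V̇ = (31.1 − 24.8) / 0.7 = 6.3/0.7 = 9.0 cmH2O·s/L.
C = Vt/(Pplat − PEEP) = 511.0 / (24.8 − 11) = 511.0/13.8 = 37.029 mL/cmH2O.
τ = R × C = 9.0 × 0.03703 L/cmH2O = 0.3333 s.
Fraction remaining at end-expiration = e^(−Te/τ) = e^(−0.24/0.3333) = 0.4867 → 48.67%.

48.7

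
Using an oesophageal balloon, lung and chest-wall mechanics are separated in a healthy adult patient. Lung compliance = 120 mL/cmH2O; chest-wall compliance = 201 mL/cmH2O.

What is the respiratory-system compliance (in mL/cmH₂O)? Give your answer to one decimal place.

Lung and chest wall are elastances in series: 1/Crs = 1/CL + 1/Ccw.
1/Crs = 1/120 + 1/201 = 0.01331.
Crs = 75.131 mL/cmH2O.

75.1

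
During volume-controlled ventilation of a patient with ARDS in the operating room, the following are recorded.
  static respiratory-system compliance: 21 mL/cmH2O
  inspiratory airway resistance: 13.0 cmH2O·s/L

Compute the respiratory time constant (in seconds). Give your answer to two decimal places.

τ = R × C = 13.0 × 21 mL/cmH2O = 13.0 × 0.021 L/cmH2O = 0.273 s.

0.27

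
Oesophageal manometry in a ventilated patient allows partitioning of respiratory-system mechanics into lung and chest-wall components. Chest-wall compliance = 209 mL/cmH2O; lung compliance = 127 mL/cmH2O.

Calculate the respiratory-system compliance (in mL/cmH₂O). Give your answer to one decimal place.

Lung and chest wall are elastances in series: 1/Crs = 1/CL + 1/Ccw.
1/Crs = 1/127 + 1/209 = 0.01266.
Crs = 78.989 mL/cmH2O.

79.0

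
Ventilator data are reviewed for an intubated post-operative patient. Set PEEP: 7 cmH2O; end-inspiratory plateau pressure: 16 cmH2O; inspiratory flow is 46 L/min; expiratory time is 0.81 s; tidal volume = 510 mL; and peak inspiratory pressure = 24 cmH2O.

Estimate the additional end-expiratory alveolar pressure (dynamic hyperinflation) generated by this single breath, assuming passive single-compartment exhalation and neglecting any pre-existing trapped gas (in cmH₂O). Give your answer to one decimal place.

Flow: 46 L/min ÷ 60 = 0.7667 L/s.
R = (PIP − Pplat)/V̇ = (24 − 16) / 0.7667 = 8.0/0.7667 = 10.434 cmH2O·s/L.
C = Vt/(Pplat − PEEP) = 510.0 / (16 − 7) = 510.0/9.0 = 56.667 mL/cmH2O.
τ = R × C = 10.434 × 0.05667 L/cmH2O = 0.5913 s.
Fraction remaining = e^(−Te/τ) = e^(−0.81/0.5913) = 0.2541; trapped volume = 510.0 × 0.2541 = 129.59 mL.
Additional alveolar pressure from trapping ≈ V_trapped / C = 129.59 / 56.667 = 2.287 cmH2O.

2.3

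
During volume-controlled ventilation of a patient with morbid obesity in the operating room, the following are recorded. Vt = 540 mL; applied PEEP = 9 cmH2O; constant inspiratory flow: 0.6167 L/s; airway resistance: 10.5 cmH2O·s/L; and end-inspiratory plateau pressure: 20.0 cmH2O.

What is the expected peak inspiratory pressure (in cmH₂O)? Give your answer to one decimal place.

PIP = Pplat + Raw × flow = 20.0 + 10.5 × 0.6167 = 20.0 + 6.475 = 26.475 cmH2O.

26.5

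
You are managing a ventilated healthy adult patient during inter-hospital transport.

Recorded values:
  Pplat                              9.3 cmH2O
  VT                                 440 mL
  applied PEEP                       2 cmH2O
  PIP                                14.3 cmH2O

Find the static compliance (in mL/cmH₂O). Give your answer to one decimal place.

60.3

Cstat = Vt / (Pplat − PEEP) = 440 / (9.3 − 2) = 440 / 7.3 = 60.274 mL/cmH2O.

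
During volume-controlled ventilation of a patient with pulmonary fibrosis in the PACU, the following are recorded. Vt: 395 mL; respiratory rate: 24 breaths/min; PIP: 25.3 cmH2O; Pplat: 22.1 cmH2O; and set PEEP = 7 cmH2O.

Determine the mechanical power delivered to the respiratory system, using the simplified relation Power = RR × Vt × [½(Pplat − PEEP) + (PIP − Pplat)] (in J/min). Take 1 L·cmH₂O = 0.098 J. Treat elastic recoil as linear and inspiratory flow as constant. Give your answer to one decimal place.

Per-breath work = Vt × [½(Pplat−PEEP) + (PIP−Pplat)] = 0.395 × [0.5×15.1 + 3.2] = 0.395 × 10.75 = 4.246 L·cmH2O.
Power = 24 × 4.246 = 101.9 L·cmH2O/min.
× 0.098 J/(L·cmH2O) → 9.986 J/min.

10.0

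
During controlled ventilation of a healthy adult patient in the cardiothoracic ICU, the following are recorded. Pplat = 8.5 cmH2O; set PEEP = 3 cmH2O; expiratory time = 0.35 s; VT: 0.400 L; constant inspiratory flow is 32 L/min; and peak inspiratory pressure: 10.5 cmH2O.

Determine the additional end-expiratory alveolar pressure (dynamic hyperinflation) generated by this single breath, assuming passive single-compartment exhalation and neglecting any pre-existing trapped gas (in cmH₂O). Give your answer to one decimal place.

Flow: 32 L/min ÷ 60 = 0.5333 L/s.
R = (PIP − Pplat)/V̇ = (10.5 − 8.5) / 0.5333 = 2.0/0.5333 = 3.75 cmH2O·s/L.
C = Vt/(Pplat − PEEP) = 400.0 / (8.5 − 3) = 400.0/5.5 = 72.727 mL/cmH2O.
τ = R × C = 3.75 × 0.07273 L/cmH2O = 0.2727 s.
Fraction remaining = e^(−Te/τ) = e^(−0.35/0.2727) = 0.2771; trapped volume = 400.0 × 0.2771 = 110.84 mL.
Additional alveolar pressure from trapping ≈ V_trapped / C = 110.84 / 72.727 = 1.524 cmH2O.

1.5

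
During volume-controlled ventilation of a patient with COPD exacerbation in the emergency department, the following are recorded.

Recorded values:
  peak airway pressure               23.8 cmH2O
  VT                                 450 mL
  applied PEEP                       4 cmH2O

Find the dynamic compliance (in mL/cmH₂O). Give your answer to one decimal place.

Dynamic compliance = Vt / (PIP − PEEP) = 450 / (23.8 − 4) = 450 / 19.8 = 22.727 mL/cmH2O.

22.7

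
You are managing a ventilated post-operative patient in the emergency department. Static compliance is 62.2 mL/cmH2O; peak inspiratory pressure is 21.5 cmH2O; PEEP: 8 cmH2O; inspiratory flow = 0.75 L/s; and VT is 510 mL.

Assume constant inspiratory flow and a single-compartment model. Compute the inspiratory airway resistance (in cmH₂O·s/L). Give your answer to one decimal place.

7.1

Equation of motion (constant flow): PIP = Vt/C + R·V̇ + PEEP.
R·V̇ = PIP − Vt/C − PEEP = 21.5 − 510/62.2 − 8 = 21.5 − 8.199 − 8 = 5.301 cmH2O.
R = 5.301 / 0.75 = 7.068 cmH2O·s/L.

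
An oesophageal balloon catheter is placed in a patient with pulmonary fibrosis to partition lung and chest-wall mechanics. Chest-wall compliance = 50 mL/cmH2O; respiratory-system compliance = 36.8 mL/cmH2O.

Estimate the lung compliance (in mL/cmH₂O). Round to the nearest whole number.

1/CL = 1/Crs − 1/Ccw.
1/CL = 1/36.8 − 1/50 = 0.007174.
CL = 139.39 mL/cmH2O.

139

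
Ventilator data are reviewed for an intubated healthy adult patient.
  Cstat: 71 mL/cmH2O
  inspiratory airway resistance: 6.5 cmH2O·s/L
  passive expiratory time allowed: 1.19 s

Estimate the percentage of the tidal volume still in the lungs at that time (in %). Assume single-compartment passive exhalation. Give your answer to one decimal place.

τ = R × C = 6.5 × 71 mL/cmH2O = 6.5 × 0.071 L/cmH2O = 0.4615 s.
Passive exhalation: V(t)/V₀ = e^(−t/τ) = e^(−1.19/0.4615) = 0.07588.
Fraction remaining = 0.07588 → 7.588%.

7.6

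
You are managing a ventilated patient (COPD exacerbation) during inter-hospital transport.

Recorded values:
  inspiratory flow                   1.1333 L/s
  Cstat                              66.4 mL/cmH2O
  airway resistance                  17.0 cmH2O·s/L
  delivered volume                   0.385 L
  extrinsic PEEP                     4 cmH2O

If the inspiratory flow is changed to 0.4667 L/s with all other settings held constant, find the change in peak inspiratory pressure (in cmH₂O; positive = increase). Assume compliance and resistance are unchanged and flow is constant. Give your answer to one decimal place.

-11.3

PIP = Vt/C + R·V̇ + PEEP (constant-flow equation of motion).
Only the resistive term changes: ΔPIP = R × ΔV̇ = 17.0 × (0.4667 − 1.1333) = 17.0 × -0.6666 = -11.332 cmH2O.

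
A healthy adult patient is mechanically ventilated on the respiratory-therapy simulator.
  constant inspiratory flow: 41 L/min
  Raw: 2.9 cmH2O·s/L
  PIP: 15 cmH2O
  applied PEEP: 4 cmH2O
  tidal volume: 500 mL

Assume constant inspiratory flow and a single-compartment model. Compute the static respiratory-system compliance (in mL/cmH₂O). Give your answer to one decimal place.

55.4

Flow: 41 L/min ÷ 60 = 0.6833 L/s.
Equation of motion (constant flow): PIP = Vt/C + R·V̇ + PEEP.
Vt/C = PIP − R·V̇ − PEEP = 15 − 2.9×0.6833 − 4 = 15 − 1.982 − 4 = 9.018 cmH2O.
C = Vt / 9.018 = 500 / 9.018 = 55.445 mL/cmH2O.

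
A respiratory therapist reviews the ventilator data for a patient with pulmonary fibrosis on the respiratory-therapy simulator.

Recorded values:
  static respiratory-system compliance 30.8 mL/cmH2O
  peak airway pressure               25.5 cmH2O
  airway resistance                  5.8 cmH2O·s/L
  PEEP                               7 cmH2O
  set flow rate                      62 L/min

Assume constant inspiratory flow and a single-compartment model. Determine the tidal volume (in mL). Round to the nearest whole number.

385

Flow: 62 L/min ÷ 60 = 1.0333 L/s.
Equation of motion (constant flow): PIP = Vt/C + R·V̇ + PEEP.
Vt/C = PIP − R·V̇ − PEEP = 25.5 − 5.993 − 7 = 12.507 cmH2O.
Vt = C × 12.507 = 30.8 × 12.507 = 385.22 mL.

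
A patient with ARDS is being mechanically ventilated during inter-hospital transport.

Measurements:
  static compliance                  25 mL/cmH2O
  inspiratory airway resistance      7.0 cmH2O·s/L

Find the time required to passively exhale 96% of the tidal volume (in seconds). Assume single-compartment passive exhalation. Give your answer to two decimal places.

τ = R × C = 7.0 × 25 mL/cmH2O = 7.0 × 0.025 L/cmH2O = 0.175 s.
Exhaled fraction f = 1 − e^(−t/τ) → t = −τ·ln(1 − f) = −0.175·ln(0.04) = 0.5633 s.

0.56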